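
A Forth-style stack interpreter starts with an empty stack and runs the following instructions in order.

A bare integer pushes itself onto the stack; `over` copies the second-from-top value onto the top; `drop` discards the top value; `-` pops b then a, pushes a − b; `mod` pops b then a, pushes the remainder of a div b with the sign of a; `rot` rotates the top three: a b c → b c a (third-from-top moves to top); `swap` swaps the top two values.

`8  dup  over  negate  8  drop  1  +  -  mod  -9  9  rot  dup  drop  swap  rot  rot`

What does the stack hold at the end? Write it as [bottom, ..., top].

8      -> 8
dup    -> 8 8
over   -> 8 8 8
negate -> 8 8 -8
8      -> 8 8 -8 8
drop   -> 8 8 -8
1      -> 8 8 -8 1
+      -> 8 8 -7
-      -> 8 15
mod    -> 8
-9     -> 8 -9
9      -> 8 -9 9
rot    -> -9 9 8
dup    -> -9 9 8 8
drop   -> -9 9 8
swap   -> -9 8 9
rot    -> 8 9 -9
rot    -> 9 -9 8

[9, -9, 8]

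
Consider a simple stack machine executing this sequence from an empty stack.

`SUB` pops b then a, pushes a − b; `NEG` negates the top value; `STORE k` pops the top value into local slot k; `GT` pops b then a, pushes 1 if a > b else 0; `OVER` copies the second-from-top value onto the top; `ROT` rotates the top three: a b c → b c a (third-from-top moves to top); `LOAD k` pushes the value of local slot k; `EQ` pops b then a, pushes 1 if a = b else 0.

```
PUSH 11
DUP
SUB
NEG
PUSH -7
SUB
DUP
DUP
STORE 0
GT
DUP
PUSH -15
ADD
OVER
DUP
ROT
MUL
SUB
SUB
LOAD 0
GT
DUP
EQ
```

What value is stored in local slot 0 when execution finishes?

PUSH 11   [11]
DUP       [11, 11]
SUB       [0]
NEG       [0]
PUSH -7   [0, -7]
SUB       [7]
DUP       [7, 7]
DUP       [7, 7, 7]
STORE 0   [7, 7]
GT        [0]
DUP       [0, 0]
PUSH -15  [0, 0, -15]
ADD       [0, -15]
OVER      [0, -15, 0]
DUP       [0, -15, 0, 0]
ROT       [0, 0, 0, -15]
MUL       [0, 0, 0]
SUB       [0, 0]
SUB       [0]
LOAD 0    [0, 7]
GT        [0]
DUP       [0, 0]
EQ        [1]

7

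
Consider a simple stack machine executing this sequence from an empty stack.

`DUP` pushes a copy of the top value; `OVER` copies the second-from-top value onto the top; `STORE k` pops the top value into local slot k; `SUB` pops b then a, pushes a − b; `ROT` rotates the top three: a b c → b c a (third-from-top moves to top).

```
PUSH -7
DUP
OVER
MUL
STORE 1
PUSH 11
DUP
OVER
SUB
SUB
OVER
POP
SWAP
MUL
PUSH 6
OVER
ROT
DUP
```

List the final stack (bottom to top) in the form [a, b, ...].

[6, -77, -77, -77]

PUSH -7 : -7
DUP     : -7 -7
OVER    : -7 -7 -7
MUL     : -7 49
STORE 1 : -7
PUSH 11 : -7 11
DUP     : -7 11 11
OVER    : -7 11 11 11
SUB     : -7 11 0
SUB     : -7 11
OVER    : -7 11 -7
POP     : -7 11
SWAP    : 11 -7
MUL     : -77
PUSH 6  : -77 6
OVER    : -77 6 -77
ROT     : 6 -77 -77
DUP     : 6 -77 -77 -77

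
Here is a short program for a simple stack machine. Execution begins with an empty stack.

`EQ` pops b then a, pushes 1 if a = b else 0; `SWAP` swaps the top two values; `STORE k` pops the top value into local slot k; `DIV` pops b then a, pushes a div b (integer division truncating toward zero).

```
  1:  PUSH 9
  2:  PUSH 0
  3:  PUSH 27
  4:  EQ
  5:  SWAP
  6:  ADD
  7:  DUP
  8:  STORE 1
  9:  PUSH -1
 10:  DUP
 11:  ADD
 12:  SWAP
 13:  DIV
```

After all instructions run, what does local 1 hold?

9

PUSH 9  : [9]
PUSH 0  : [9, 0]
PUSH 27 : [9, 0, 27]
EQ      : [9, 0]
SWAP    : [0, 9]
ADD     : [9]
DUP     : [9, 9]
STORE 1 : [9]
PUSH -1 : [9, -1]
DUP     : [9, -1, -1]
ADD     : [9, -2]
SWAP    : [-2, 9]
DIV     : [0]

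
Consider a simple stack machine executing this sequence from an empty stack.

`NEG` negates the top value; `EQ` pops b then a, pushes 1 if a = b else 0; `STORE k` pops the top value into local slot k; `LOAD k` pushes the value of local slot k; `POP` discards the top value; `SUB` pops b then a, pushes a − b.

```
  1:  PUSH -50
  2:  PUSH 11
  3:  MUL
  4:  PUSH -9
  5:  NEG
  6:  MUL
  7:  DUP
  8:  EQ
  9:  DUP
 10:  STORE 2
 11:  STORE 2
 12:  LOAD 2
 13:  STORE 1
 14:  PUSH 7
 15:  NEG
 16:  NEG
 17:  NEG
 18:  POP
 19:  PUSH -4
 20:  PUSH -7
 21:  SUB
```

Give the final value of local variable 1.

1

PUSH -50 → [-50]
PUSH 11  → [-50, 11]
MUL      → [-550]
PUSH -9  → [-550, -9]
NEG      → [-550, 9]
MUL      → [-4950]
DUP      → [-4950, -4950]
EQ       → [1]
DUP      → [1, 1]
STORE 2  → [1]
STORE 2  → []
LOAD 2   → [1]
STORE 1  → []
PUSH 7   → [7]
NEG      → [-7]
NEG      → [7]
NEG      → [-7]
POP      → []
PUSH -4  → [-4]
PUSH -7  → [-4, -7]
SUB      → [3]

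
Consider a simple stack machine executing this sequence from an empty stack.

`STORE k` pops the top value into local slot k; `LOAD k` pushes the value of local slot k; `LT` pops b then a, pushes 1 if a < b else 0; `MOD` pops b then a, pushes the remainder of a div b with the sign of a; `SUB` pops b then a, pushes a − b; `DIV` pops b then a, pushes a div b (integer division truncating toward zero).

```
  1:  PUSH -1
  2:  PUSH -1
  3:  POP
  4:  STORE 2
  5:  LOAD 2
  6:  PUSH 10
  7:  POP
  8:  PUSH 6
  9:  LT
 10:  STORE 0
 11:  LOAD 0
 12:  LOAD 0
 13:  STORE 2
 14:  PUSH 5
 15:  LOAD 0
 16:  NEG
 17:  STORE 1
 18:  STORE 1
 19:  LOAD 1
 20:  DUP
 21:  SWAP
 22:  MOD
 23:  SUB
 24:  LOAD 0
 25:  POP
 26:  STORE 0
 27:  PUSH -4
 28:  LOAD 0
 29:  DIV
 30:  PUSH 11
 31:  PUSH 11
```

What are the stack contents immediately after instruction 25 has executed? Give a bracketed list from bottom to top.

[1]

PUSH -1 : [-1]
PUSH -1 : [-1, -1]
POP     : [-1]
STORE 2 : []
LOAD 2  : [-1]
PUSH 10 : [-1, 10]
POP     : [-1]
PUSH 6  : [-1, 6]
LT      : [1]
STORE 0 : []
LOAD 0  : [1]
LOAD 0  : [1, 1]
STORE 2 : [1]
PUSH 5  : [1, 5]
LOAD 0  : [1, 5, 1]
NEG     : [1, 5, -1]
STORE 1 : [1, 5]
STORE 1 : [1]
LOAD 1  : [1, 5]
DUP     : [1, 5, 5]
SWAP    : [1, 5, 5]
MOD     : [1, 0]
SUB     : [1]
LOAD 0  : [1, 1]
POP     : [1]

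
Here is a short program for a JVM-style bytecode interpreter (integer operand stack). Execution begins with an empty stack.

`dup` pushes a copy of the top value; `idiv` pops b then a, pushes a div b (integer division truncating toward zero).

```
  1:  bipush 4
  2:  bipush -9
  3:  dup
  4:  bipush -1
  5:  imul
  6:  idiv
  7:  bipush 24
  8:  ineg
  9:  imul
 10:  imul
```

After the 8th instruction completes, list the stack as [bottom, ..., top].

bipush 4  : 4
bipush -9 : 4 -9
dup       : 4 -9 -9
bipush -1 : 4 -9 -9 -1
imul      : 4 -9 9
idiv      : 4 -1
bipush 24 : 4 -1 24
ineg      : 4 -1 -24

[4, -1, -24]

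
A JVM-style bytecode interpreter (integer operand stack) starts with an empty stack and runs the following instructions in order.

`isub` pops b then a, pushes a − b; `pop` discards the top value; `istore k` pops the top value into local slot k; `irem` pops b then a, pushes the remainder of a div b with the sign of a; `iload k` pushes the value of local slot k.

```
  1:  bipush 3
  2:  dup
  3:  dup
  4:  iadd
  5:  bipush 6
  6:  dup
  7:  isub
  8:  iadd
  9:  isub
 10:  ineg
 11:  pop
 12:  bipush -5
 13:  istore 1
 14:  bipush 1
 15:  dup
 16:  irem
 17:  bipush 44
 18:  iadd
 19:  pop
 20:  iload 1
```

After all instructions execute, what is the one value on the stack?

bipush 3  : [3]
dup       : [3, 3]
dup       : [3, 3, 3]
iadd      : [3, 6]
bipush 6  : [3, 6, 6]
dup       : [3, 6, 6, 6]
isub      : [3, 6, 0]
iadd      : [3, 6]
isub      : [-3]
ineg      : [3]
pop       : []
bipush -5 : [-5]
istore 1  : []
bipush 1  : [1]
dup       : [1, 1]
irem      : [0]
bipush 44 : [0, 44]
iadd      : [44]
pop       : []
iload 1   : [-5]

-5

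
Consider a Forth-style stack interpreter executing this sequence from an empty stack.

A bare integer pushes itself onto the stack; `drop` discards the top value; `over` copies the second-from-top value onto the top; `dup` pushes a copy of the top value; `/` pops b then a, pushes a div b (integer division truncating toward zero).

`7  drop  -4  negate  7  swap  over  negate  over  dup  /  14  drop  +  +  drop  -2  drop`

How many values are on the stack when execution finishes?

7      → [7]
drop   → []
-4     → [-4]
negate → [4]
7      → [4, 7]
swap   → [7, 4]
over   → [7, 4, 7]
negate → [7, 4, -7]
over   → [7, 4, -7, 4]
dup    → [7, 4, -7, 4, 4]
/      → [7, 4, -7, 1]
14     → [7, 4, -7, 1, 14]
drop   → [7, 4, -7, 1]
+      → [7, 4, -6]
+      → [7, -2]
drop   → [7]
-2     → [7, -2]
drop   → [7]

1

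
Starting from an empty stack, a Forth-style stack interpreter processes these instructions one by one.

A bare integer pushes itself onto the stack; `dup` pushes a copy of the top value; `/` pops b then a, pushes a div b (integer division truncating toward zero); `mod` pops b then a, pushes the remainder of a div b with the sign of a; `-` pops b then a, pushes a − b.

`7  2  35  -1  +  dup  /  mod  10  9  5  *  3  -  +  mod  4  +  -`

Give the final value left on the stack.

3

7   → [7]
2   → [7, 2]
35  → [7, 2, 35]
-1  → [7, 2, 35, -1]
+   → [7, 2, 34]
dup → [7, 2, 34, 34]
/   → [7, 2, 1]
mod → [7, 0]
10  → [7, 0, 10]
9   → [7, 0, 10, 9]
5   → [7, 0, 10, 9, 5]
*   → [7, 0, 10, 45]
3   → [7, 0, 10, 45, 3]
-   → [7, 0, 10, 42]
+   → [7, 0, 52]
mod → [7, 0]
4   → [7, 0, 4]
+   → [7, 4]
-   → [3]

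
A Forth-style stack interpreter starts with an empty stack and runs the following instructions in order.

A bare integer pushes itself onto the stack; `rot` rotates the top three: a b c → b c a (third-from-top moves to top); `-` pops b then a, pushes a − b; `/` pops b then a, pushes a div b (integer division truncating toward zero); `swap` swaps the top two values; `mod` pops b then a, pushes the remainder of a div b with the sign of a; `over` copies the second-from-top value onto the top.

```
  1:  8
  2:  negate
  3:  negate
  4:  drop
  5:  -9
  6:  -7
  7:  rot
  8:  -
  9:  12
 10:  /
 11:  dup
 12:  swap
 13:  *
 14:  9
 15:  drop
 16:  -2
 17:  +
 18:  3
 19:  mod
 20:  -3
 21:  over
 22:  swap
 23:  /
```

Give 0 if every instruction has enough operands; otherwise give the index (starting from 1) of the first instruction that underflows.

8      → 8
negate → -8
negate → 8
drop   → (empty)
-9     → -9
-7     → -9 -7
rot  — needs 3 operands, stack has 2 → underflow

7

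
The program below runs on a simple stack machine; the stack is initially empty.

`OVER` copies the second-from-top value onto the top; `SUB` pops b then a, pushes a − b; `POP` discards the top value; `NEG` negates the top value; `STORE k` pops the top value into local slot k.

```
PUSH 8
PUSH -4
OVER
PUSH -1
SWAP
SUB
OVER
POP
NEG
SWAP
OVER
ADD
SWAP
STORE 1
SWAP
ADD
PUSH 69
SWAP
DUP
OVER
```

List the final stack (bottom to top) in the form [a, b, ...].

PUSH 8  : 8
PUSH -4 : 8 -4
OVER    : 8 -4 8
PUSH -1 : 8 -4 8 -1
SWAP    : 8 -4 -1 8
SUB     : 8 -4 -9
OVER    : 8 -4 -9 -4
POP     : 8 -4 -9
NEG     : 8 -4 9
SWAP    : 8 9 -4
OVER    : 8 9 -4 9
ADD     : 8 9 5
SWAP    : 8 5 9
STORE 1 : 8 5
SWAP    : 5 8
ADD     : 13
PUSH 69 : 13 69
SWAP    : 69 13
DUP     : 69 13 13
OVER    : 69 13 13 13

[69, 13, 13, 13]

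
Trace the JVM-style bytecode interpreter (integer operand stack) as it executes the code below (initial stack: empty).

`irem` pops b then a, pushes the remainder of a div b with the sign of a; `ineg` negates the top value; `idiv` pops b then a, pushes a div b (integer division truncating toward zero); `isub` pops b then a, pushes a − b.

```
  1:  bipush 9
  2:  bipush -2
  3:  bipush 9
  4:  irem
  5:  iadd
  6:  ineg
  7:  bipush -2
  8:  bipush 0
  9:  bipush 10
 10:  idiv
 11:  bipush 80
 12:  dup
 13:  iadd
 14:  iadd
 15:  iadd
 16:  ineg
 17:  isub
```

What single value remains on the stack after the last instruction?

151

bipush 9  -> 9
bipush -2 -> 9 -2
bipush 9  -> 9 -2 9
irem      -> 9 -2
iadd      -> 7
ineg      -> -7
bipush -2 -> -7 -2
bipush 0  -> -7 -2 0
bipush 10 -> -7 -2 0 10
idiv      -> -7 -2 0
bipush 80 -> -7 -2 0 80
dup       -> -7 -2 0 80 80
iadd      -> -7 -2 0 160
iadd      -> -7 -2 160
iadd      -> -7 158
ineg      -> -7 -158
isub      -> 151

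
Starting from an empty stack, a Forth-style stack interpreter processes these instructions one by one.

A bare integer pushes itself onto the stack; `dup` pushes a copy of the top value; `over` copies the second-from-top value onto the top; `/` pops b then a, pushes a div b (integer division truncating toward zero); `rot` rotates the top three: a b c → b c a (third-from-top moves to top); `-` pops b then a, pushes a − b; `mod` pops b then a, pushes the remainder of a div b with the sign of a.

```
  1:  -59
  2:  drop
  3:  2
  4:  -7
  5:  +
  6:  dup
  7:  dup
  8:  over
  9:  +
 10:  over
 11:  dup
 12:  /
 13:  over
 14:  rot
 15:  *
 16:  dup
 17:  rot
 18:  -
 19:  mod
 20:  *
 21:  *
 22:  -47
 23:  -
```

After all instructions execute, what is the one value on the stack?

72

-59  : [-59]
drop : []
2    : [2]
-7   : [2, -7]
+    : [-5]
dup  : [-5, -5]
dup  : [-5, -5, -5]
over : [-5, -5, -5, -5]
+    : [-5, -5, -10]
over : [-5, -5, -10, -5]
dup  : [-5, -5, -10, -5, -5]
/    : [-5, -5, -10, 1]
over : [-5, -5, -10, 1, -10]
rot  : [-5, -5, 1, -10, -10]
*    : [-5, -5, 1, 100]
dup  : [-5, -5, 1, 100, 100]
rot  : [-5, -5, 100, 100, 1]
-    : [-5, -5, 100, 99]
mod  : [-5, -5, 1]
*    : [-5, -5]
*    : [25]
-47  : [25, -47]
-    : [72]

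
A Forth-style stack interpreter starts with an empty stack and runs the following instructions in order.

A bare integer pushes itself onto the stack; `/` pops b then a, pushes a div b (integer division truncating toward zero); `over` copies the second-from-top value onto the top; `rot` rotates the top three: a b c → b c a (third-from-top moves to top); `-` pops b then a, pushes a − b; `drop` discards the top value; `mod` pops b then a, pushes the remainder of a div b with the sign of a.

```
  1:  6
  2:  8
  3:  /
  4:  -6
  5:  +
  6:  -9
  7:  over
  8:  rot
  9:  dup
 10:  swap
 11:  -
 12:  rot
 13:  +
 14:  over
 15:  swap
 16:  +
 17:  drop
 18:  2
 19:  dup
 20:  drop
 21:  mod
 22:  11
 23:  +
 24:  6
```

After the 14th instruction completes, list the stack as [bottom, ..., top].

[-6, -9, -6]

6     6
8     6 8
/     0
-6    0 -6
+     -6
-9    -6 -9
over  -6 -9 -6
rot   -9 -6 -6
dup   -9 -6 -6 -6
swap  -9 -6 -6 -6
-     -9 -6 0
rot   -6 0 -9
+     -6 -9
over  -6 -9 -6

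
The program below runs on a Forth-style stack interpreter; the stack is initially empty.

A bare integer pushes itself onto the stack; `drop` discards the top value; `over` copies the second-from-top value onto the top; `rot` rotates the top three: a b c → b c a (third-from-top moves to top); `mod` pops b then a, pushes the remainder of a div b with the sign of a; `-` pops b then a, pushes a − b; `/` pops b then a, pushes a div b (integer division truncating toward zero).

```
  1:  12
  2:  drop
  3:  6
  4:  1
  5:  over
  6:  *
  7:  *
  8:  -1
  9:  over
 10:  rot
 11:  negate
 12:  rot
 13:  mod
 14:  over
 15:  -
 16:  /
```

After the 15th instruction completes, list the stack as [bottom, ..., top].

[36, -36]

12     → 12
drop   → (empty)
6      → 6
1      → 6 1
over   → 6 1 6
*      → 6 6
*      → 36
-1     → 36 -1
over   → 36 -1 36
rot    → -1 36 36
negate → -1 36 -36
rot    → 36 -36 -1
mod    → 36 0
over   → 36 0 36
-      → 36 -36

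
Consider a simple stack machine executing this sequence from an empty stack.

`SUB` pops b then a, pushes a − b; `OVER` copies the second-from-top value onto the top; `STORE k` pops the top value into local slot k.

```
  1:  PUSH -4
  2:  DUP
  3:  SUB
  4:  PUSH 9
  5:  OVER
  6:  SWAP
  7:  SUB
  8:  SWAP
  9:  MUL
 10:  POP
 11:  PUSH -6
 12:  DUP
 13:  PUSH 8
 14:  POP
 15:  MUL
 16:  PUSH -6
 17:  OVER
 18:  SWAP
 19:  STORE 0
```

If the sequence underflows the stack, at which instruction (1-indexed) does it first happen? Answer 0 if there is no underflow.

PUSH -4 -> -4
DUP     -> -4 -4
SUB     -> 0
PUSH 9  -> 0 9
OVER    -> 0 9 0
SWAP    -> 0 0 9
SUB     -> 0 -9
SWAP    -> -9 0
MUL     -> 0
POP     -> (empty)
PUSH -6 -> -6
DUP     -> -6 -6
PUSH 8  -> -6 -6 8
POP     -> -6 -6
MUL     -> 36
PUSH -6 -> 36 -6
OVER    -> 36 -6 36
SWAP    -> 36 36 -6
STORE 0 -> 36 36

0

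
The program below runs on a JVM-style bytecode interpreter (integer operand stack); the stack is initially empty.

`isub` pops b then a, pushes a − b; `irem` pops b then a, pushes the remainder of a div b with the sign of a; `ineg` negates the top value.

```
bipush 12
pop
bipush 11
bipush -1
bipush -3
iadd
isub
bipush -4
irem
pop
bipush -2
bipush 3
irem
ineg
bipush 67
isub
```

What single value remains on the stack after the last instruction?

bipush 12 : 12
pop       : (empty)
bipush 11 : 11
bipush -1 : 11 -1
bipush -3 : 11 -1 -3
iadd      : 11 -4
isub      : 15
bipush -4 : 15 -4
irem      : 3
pop       : (empty)
bipush -2 : -2
bipush 3  : -2 3
irem      : -2
ineg      : 2
bipush 67 : 2 67
isub      : -65

-65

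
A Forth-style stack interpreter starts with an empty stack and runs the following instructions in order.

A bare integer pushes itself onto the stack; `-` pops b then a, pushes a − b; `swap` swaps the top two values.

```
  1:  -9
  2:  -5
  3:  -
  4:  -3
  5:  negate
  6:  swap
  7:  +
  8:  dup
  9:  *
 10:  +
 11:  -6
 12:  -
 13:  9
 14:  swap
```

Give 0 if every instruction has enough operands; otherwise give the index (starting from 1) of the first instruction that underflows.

-9     : -9
-5     : -9 -5
-      : -4
-3     : -4 -3
negate : -4 3
swap   : 3 -4
+      : -1
dup    : -1 -1
*      : 1
+  — needs 2 operands, stack has 1 → underflow

10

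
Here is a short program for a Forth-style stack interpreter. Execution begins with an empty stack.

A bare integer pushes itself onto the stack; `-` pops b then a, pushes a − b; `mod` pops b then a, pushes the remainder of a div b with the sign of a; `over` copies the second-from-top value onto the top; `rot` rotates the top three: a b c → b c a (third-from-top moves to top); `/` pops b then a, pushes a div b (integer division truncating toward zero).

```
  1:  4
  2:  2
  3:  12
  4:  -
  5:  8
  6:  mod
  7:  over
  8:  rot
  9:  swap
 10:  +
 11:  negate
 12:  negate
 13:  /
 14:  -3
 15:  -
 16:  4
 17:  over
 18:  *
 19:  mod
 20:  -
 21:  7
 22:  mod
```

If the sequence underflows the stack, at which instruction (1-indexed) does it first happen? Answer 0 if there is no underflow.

4      -> 4
2      -> 4 2
12     -> 4 2 12
-      -> 4 -10
8      -> 4 -10 8
mod    -> 4 -2
over   -> 4 -2 4
rot    -> -2 4 4
swap   -> -2 4 4
+      -> -2 8
negate -> -2 -8
negate -> -2 8
/      -> 0
-3     -> 0 -3
-      -> 3
4      -> 3 4
over   -> 3 4 3
*      -> 3 12
mod    -> 3
-  — needs 2 operands, stack has 1 → underflow

20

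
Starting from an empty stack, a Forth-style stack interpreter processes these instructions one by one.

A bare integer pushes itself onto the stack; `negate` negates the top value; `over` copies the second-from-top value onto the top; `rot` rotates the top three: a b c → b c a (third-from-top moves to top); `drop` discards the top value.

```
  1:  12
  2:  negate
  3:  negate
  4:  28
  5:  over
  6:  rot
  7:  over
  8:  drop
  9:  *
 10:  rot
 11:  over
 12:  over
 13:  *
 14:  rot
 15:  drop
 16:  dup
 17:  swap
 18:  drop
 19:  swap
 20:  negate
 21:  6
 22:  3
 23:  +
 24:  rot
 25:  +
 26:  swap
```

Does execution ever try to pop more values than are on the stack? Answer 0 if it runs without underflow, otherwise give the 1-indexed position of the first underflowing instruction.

10

12     -> 12
negate -> -12
negate -> 12
28     -> 12 28
over   -> 12 28 12
rot    -> 28 12 12
over   -> 28 12 12 12
drop   -> 28 12 12
*      -> 28 144
rot  — needs 3 operands, stack has 2 → underflow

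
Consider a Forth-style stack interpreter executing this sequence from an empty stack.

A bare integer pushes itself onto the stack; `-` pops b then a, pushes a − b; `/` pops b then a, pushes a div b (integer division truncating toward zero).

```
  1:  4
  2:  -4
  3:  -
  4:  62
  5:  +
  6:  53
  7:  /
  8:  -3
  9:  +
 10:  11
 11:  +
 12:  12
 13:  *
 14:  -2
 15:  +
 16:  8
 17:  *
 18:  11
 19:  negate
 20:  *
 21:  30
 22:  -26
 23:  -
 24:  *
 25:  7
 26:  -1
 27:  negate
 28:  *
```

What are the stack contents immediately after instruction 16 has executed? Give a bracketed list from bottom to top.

[106, 8]

4  → 4
-4 → 4 -4
-  → 8
62 → 8 62
+  → 70
53 → 70 53
/  → 1
-3 → 1 -3
+  → -2
11 → -2 11
+  → 9
12 → 9 12
*  → 108
-2 → 108 -2
+  → 106
8  → 106 8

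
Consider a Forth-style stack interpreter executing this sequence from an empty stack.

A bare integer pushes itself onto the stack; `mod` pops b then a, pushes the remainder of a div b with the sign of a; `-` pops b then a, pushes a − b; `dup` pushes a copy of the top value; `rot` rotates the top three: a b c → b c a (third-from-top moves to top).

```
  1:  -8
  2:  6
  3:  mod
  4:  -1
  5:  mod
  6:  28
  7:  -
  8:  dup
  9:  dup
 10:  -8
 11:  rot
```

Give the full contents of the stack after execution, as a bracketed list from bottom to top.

[-28, -28, -8, -28]

-8  -> [-8]
6   -> [-8, 6]
mod -> [-2]
-1  -> [-2, -1]
mod -> [0]
28  -> [0, 28]
-   -> [-28]
dup -> [-28, -28]
dup -> [-28, -28, -28]
-8  -> [-28, -28, -28, -8]
rot -> [-28, -28, -8, -28]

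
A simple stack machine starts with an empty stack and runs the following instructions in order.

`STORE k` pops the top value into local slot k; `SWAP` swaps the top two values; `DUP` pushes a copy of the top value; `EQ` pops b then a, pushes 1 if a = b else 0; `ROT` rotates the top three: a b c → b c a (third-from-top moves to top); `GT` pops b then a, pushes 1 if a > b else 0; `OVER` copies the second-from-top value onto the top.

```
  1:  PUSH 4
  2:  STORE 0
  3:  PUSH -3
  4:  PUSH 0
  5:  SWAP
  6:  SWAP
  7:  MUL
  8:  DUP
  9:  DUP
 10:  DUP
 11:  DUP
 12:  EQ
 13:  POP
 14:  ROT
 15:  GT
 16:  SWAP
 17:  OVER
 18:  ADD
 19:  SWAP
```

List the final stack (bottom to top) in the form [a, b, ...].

PUSH 4  : 4
STORE 0 : (empty)
PUSH -3 : -3
PUSH 0  : -3 0
SWAP    : 0 -3
SWAP    : -3 0
MUL     : 0
DUP     : 0 0
DUP     : 0 0 0
DUP     : 0 0 0 0
DUP     : 0 0 0 0 0
EQ      : 0 0 0 1
POP     : 0 0 0
ROT     : 0 0 0
GT      : 0 0
SWAP    : 0 0
OVER    : 0 0 0
ADD     : 0 0
SWAP    : 0 0

[0, 0]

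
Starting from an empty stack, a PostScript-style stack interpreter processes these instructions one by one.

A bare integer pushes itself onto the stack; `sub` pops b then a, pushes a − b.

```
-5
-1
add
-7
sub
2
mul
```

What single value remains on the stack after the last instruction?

2

-5   [-5]
-1   [-5, -1]
add  [-6]
-7   [-6, -7]
sub  [1]
2    [1, 2]
mul  [2]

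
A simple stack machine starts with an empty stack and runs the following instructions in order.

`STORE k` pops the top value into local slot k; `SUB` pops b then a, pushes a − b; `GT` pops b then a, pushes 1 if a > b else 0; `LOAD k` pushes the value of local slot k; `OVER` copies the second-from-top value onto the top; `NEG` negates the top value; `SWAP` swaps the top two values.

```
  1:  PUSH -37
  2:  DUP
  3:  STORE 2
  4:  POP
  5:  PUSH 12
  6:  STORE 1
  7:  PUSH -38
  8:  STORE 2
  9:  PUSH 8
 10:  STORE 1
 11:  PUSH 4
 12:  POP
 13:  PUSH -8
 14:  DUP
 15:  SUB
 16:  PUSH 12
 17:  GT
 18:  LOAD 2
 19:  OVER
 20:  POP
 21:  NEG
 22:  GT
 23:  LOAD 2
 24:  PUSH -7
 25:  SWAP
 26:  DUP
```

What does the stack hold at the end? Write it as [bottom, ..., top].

[0, -7, -38, -38]

PUSH -37 → [-37]
DUP      → [-37, -37]
STORE 2  → [-37]
POP      → []
PUSH 12  → [12]
STORE 1  → []
PUSH -38 → [-38]
STORE 2  → []
PUSH 8   → [8]
STORE 1  → []
PUSH 4   → [4]
POP      → []
PUSH -8  → [-8]
DUP      → [-8, -8]
SUB      → [0]
PUSH 12  → [0, 12]
GT       → [0]
LOAD 2   → [0, -38]
OVER     → [0, -38, 0]
POP      → [0, -38]
NEG      → [0, 38]
GT       → [0]
LOAD 2   → [0, -38]
PUSH -7  → [0, -38, -7]
SWAP     → [0, -7, -38]
DUP      → [0, -7, -38, -38]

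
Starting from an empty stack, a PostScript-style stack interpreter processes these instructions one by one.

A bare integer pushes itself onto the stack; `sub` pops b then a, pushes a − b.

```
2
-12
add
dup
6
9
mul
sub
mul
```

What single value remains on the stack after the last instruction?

2    [2]
-12  [2, -12]
add  [-10]
dup  [-10, -10]
6    [-10, -10, 6]
9    [-10, -10, 6, 9]
mul  [-10, -10, 54]
sub  [-10, -64]
mul  [640]

640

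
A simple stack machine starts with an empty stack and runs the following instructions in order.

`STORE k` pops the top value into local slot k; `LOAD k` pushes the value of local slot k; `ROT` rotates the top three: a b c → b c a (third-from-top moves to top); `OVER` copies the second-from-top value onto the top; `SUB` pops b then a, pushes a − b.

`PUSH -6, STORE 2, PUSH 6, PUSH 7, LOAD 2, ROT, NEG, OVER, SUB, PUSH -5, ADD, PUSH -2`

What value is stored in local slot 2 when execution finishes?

-6

PUSH -6 → [-6]
STORE 2 → []
PUSH 6  → [6]
PUSH 7  → [6, 7]
LOAD 2  → [6, 7, -6]
ROT     → [7, -6, 6]
NEG     → [7, -6, -6]
OVER    → [7, -6, -6, -6]
SUB     → [7, -6, 0]
PUSH -5 → [7, -6, 0, -5]
ADD     → [7, -6, -5]
PUSH -2 → [7, -6, -5, -2]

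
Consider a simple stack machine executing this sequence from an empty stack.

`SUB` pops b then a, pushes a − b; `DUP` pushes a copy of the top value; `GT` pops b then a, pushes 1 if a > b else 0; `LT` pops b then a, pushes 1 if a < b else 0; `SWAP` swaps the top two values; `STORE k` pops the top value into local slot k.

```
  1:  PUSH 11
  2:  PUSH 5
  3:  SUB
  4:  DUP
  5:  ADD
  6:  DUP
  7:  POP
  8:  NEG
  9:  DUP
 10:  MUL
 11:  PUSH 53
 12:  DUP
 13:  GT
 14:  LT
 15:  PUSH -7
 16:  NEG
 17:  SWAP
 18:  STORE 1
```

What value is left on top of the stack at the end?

PUSH 11  [11]
PUSH 5   [11, 5]
SUB      [6]
DUP      [6, 6]
ADD      [12]
DUP      [12, 12]
POP      [12]
NEG      [-12]
DUP      [-12, -12]
MUL      [144]
PUSH 53  [144, 53]
DUP      [144, 53, 53]
GT       [144, 0]
LT       [0]
PUSH -7  [0, -7]
NEG      [0, 7]
SWAP     [7, 0]
STORE 1  [7]

7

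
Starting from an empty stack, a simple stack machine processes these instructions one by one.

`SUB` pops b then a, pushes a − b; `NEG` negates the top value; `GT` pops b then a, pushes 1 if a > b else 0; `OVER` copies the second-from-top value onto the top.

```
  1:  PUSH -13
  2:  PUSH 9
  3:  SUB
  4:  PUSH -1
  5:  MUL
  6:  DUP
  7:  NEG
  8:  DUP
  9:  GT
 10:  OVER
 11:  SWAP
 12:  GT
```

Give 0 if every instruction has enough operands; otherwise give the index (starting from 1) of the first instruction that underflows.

0

PUSH -13 → -13
PUSH 9   → -13 9
SUB      → -22
PUSH -1  → -22 -1
MUL      → 22
DUP      → 22 22
NEG      → 22 -22
DUP      → 22 -22 -22
GT       → 22 0
OVER     → 22 0 22
SWAP     → 22 22 0
GT       → 22 1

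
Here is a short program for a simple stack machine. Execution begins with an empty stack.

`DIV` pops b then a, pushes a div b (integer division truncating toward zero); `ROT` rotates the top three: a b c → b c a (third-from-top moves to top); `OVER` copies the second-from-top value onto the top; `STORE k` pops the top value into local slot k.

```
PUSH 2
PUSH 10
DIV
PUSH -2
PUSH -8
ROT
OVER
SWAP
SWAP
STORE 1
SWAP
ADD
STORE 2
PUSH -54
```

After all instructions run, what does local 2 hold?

PUSH 2   : 2
PUSH 10  : 2 10
DIV      : 0
PUSH -2  : 0 -2
PUSH -8  : 0 -2 -8
ROT      : -2 -8 0
OVER     : -2 -8 0 -8
SWAP     : -2 -8 -8 0
SWAP     : -2 -8 0 -8
STORE 1  : -2 -8 0
SWAP     : -2 0 -8
ADD      : -2 -8
STORE 2  : -2
PUSH -54 : -2 -54

-8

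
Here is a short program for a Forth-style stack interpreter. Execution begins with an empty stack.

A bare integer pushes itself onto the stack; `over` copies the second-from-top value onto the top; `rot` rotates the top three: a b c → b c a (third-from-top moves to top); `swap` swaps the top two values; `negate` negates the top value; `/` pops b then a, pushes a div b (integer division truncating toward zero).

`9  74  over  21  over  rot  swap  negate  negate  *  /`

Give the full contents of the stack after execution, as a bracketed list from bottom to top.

9      -> 9
74     -> 9 74
over   -> 9 74 9
21     -> 9 74 9 21
over   -> 9 74 9 21 9
rot    -> 9 74 21 9 9
swap   -> 9 74 21 9 9
negate -> 9 74 21 9 -9
negate -> 9 74 21 9 9
*      -> 9 74 21 81
/      -> 9 74 0

[9, 74, 0]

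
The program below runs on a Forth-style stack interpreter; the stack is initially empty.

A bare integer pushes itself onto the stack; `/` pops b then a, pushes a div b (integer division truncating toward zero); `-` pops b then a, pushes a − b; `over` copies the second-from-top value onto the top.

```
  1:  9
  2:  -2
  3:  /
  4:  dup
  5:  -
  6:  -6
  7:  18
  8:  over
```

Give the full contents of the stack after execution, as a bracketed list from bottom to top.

9     [9]
-2    [9, -2]
/     [-4]
dup   [-4, -4]
-     [0]
-6    [0, -6]
18    [0, -6, 18]
over  [0, -6, 18, -6]

[0, -6, 18, -6]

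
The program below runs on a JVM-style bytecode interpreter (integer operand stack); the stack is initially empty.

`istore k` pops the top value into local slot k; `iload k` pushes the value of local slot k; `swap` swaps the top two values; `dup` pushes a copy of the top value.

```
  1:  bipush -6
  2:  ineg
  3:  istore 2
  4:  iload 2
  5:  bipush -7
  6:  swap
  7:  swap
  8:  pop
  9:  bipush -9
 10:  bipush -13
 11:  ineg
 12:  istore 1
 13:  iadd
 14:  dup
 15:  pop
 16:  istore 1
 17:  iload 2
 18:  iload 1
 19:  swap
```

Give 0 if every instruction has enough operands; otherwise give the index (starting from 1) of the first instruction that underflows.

bipush -6  : [-6]
ineg       : [6]
istore 2   : []
iload 2    : [6]
bipush -7  : [6, -7]
swap       : [-7, 6]
swap       : [6, -7]
pop        : [6]
bipush -9  : [6, -9]
bipush -13 : [6, -9, -13]
ineg       : [6, -9, 13]
istore 1   : [6, -9]
iadd       : [-3]
dup        : [-3, -3]
pop        : [-3]
istore 1   : []
iload 2    : [6]
iload 1    : [6, -3]
swap       : [-3, 6]

0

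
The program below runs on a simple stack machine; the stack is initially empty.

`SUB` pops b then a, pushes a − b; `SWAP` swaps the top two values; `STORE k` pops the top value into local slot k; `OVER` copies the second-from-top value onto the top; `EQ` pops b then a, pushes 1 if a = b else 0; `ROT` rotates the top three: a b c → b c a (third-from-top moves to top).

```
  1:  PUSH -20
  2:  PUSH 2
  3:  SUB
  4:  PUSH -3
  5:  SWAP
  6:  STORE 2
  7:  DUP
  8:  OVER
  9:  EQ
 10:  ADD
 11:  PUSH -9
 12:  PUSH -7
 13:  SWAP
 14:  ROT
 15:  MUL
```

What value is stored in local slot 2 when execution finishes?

-22

PUSH -20 : -20
PUSH 2   : -20 2
SUB      : -22
PUSH -3  : -22 -3
SWAP     : -3 -22
STORE 2  : -3
DUP      : -3 -3
OVER     : -3 -3 -3
EQ       : -3 1
ADD      : -2
PUSH -9  : -2 -9
PUSH -7  : -2 -9 -7
SWAP     : -2 -7 -9
ROT      : -7 -9 -2
MUL      : -7 18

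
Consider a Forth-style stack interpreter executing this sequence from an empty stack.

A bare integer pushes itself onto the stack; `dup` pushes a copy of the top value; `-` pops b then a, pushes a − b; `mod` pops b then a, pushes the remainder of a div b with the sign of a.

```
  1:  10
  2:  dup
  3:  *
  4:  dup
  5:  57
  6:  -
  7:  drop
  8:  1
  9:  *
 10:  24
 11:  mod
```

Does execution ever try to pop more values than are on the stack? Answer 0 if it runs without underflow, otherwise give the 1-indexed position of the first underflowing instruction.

10   : [10]
dup  : [10, 10]
*    : [100]
dup  : [100, 100]
57   : [100, 100, 57]
-    : [100, 43]
drop : [100]
1    : [100, 1]
*    : [100]
24   : [100, 24]
mod  : [4]

0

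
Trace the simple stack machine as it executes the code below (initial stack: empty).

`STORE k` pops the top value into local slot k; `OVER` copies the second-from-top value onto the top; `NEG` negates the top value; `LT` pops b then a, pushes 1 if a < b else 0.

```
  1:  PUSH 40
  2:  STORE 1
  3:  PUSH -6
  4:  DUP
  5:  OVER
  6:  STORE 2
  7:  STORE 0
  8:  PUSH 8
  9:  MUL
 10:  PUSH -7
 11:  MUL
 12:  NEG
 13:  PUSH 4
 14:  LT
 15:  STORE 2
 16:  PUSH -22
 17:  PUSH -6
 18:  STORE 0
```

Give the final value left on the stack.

-22

PUSH 40  : 40
STORE 1  : (empty)
PUSH -6  : -6
DUP      : -6 -6
OVER     : -6 -6 -6
STORE 2  : -6 -6
STORE 0  : -6
PUSH 8   : -6 8
MUL      : -48
PUSH -7  : -48 -7
MUL      : 336
NEG      : -336
PUSH 4   : -336 4
LT       : 1
STORE 2  : (empty)
PUSH -22 : -22
PUSH -6  : -22 -6
STORE 0  : -22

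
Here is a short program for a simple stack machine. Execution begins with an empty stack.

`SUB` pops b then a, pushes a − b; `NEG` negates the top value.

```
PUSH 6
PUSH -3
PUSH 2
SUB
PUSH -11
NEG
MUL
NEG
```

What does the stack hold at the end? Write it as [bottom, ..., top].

[6, 55]

PUSH 6   -> 6
PUSH -3  -> 6 -3
PUSH 2   -> 6 -3 2
SUB      -> 6 -5
PUSH -11 -> 6 -5 -11
NEG      -> 6 -5 11
MUL      -> 6 -55
NEG      -> 6 55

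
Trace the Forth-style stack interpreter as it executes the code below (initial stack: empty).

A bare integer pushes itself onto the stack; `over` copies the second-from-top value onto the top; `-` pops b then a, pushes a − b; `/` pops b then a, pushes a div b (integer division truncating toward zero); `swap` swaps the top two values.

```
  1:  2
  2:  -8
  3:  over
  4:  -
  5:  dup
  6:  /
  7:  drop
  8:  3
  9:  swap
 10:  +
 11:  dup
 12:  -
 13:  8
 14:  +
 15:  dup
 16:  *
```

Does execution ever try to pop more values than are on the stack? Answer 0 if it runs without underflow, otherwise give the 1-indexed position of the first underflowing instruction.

0

2    : [2]
-8   : [2, -8]
over : [2, -8, 2]
-    : [2, -10]
dup  : [2, -10, -10]
/    : [2, 1]
drop : [2]
3    : [2, 3]
swap : [3, 2]
+    : [5]
dup  : [5, 5]
-    : [0]
8    : [0, 8]
+    : [8]
dup  : [8, 8]
*    : [64]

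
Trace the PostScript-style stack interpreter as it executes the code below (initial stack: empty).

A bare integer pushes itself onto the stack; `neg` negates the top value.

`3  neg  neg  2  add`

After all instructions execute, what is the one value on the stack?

3    [3]
neg  [-3]
neg  [3]
2    [3, 2]
add  [5]

5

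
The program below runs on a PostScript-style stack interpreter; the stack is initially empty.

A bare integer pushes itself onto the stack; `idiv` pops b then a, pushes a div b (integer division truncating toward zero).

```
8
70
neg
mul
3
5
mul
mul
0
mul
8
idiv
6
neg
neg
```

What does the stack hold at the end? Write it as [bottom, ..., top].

8    -> [8]
70   -> [8, 70]
neg  -> [8, -70]
mul  -> [-560]
3    -> [-560, 3]
5    -> [-560, 3, 5]
mul  -> [-560, 15]
mul  -> [-8400]
0    -> [-8400, 0]
mul  -> [0]
8    -> [0, 8]
idiv -> [0]
6    -> [0, 6]
neg  -> [0, -6]
neg  -> [0, 6]

[0, 6]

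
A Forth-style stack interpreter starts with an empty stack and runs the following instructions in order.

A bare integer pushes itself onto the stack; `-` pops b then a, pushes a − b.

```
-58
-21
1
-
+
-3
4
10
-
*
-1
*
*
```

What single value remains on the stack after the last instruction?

-58 : [-58]
-21 : [-58, -21]
1   : [-58, -21, 1]
-   : [-58, -22]
+   : [-80]
-3  : [-80, -3]
4   : [-80, -3, 4]
10  : [-80, -3, 4, 10]
-   : [-80, -3, -6]
*   : [-80, 18]
-1  : [-80, 18, -1]
*   : [-80, -18]
*   : [1440]

1440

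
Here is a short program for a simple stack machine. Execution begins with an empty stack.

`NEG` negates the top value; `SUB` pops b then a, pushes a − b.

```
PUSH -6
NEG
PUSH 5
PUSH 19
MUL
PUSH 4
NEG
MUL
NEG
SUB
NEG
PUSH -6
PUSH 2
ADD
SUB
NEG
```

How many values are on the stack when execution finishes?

PUSH -6 -> -6
NEG     -> 6
PUSH 5  -> 6 5
PUSH 19 -> 6 5 19
MUL     -> 6 95
PUSH 4  -> 6 95 4
NEG     -> 6 95 -4
MUL     -> 6 -380
NEG     -> 6 380
SUB     -> -374
NEG     -> 374
PUSH -6 -> 374 -6
PUSH 2  -> 374 -6 2
ADD     -> 374 -4
SUB     -> 378
NEG     -> -378

1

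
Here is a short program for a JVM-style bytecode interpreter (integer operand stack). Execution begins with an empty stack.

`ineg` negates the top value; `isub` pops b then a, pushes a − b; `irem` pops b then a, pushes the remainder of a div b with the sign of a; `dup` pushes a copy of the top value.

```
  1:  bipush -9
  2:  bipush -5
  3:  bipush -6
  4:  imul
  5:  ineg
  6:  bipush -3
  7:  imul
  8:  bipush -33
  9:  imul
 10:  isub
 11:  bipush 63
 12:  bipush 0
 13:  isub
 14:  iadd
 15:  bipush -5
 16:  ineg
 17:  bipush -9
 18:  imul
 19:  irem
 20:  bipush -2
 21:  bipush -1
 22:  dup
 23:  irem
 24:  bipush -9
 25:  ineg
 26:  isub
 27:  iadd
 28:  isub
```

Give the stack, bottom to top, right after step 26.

bipush -9  : -9
bipush -5  : -9 -5
bipush -6  : -9 -5 -6
imul       : -9 30
ineg       : -9 -30
bipush -3  : -9 -30 -3
imul       : -9 90
bipush -33 : -9 90 -33
imul       : -9 -2970
isub       : 2961
bipush 63  : 2961 63
bipush 0   : 2961 63 0
isub       : 2961 63
iadd       : 3024
bipush -5  : 3024 -5
ineg       : 3024 5
bipush -9  : 3024 5 -9
imul       : 3024 -45
irem       : 9
bipush -2  : 9 -2
bipush -1  : 9 -2 -1
dup        : 9 -2 -1 -1
irem       : 9 -2 0
bipush -9  : 9 -2 0 -9
ineg       : 9 -2 0 9
isub       : 9 -2 -9

[9, -2, -9]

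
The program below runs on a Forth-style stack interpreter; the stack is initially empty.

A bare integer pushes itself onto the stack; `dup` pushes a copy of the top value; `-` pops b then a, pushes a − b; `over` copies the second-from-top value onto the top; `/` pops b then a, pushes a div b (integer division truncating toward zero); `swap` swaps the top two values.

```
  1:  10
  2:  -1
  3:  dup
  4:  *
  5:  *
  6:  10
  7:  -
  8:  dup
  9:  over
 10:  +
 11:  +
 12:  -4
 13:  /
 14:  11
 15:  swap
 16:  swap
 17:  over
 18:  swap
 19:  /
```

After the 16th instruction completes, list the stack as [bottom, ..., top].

10   -> 10
-1   -> 10 -1
dup  -> 10 -1 -1
*    -> 10 1
*    -> 10
10   -> 10 10
-    -> 0
dup  -> 0 0
over -> 0 0 0
+    -> 0 0
+    -> 0
-4   -> 0 -4
/    -> 0
11   -> 0 11
swap -> 11 0
swap -> 0 11

[0, 11]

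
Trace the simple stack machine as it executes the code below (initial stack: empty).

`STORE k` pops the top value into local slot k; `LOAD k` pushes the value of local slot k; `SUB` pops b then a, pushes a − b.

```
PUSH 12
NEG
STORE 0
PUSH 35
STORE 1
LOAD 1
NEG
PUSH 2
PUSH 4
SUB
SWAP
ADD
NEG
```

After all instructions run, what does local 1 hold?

PUSH 12  12
NEG      -12
STORE 0  (empty)
PUSH 35  35
STORE 1  (empty)
LOAD 1   35
NEG      -35
PUSH 2   -35 2
PUSH 4   -35 2 4
SUB      -35 -2
SWAP     -2 -35
ADD      -37
NEG      37

35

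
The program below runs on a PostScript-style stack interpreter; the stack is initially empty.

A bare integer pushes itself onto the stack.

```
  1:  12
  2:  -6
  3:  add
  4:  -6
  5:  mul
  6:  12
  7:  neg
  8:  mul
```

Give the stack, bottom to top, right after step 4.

12  -> 12
-6  -> 12 -6
add -> 6
-6  -> 6 -6

[6, -6]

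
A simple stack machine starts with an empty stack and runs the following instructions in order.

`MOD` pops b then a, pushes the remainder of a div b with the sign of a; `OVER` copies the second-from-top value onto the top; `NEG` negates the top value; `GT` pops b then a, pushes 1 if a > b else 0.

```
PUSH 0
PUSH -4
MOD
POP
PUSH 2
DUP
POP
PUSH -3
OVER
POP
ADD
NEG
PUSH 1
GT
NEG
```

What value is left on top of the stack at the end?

0

PUSH 0  -> [0]
PUSH -4 -> [0, -4]
MOD     -> [0]
POP     -> []
PUSH 2  -> [2]
DUP     -> [2, 2]
POP     -> [2]
PUSH -3 -> [2, -3]
OVER    -> [2, -3, 2]
POP     -> [2, -3]
ADD     -> [-1]
NEG     -> [1]
PUSH 1  -> [1, 1]
GT      -> [0]
NEG     -> [0]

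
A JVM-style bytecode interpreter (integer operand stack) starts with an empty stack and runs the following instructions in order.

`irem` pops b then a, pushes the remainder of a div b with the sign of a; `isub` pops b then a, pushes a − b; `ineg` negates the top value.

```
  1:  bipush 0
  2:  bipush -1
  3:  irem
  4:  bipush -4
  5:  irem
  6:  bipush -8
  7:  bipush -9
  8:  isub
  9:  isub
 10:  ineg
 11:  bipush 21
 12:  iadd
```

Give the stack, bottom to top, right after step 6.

[0, -8]

bipush 0  -> [0]
bipush -1 -> [0, -1]
irem      -> [0]
bipush -4 -> [0, -4]
irem      -> [0]
bipush -8 -> [0, -8]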